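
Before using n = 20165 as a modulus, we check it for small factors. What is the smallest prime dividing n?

20165 is odd.
Digit sum 14, not divisible by 3.
Ends in 5: divisible by 5.

5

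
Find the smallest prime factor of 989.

989 is odd.
Digit sum 26, not divisible by 3.
Ends in 9: not divisible by 5.
7: 989 = 7·141 + 2
11: 989 = 11·89 + 10
13: 989 = 13·76 + 1
17: 989 = 17·58 + 3
19: 989 = 19·52 + 1
23: 989 = 23·43

23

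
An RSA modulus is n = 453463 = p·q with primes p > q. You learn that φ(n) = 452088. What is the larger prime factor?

829

φ(n) = (p−1)(q−1) = n − (p+q) + 1, so p + q = 453463 − 452088 + 1 = 1376.
p and q are the roots of t² − 1376t + 453463 = 0.
Discriminant: 1376² − 4·453463 = 1893376 − 1813852 = 79524; √79524 = 282.
q = (1376 − 282)/2 = 547, p = (1376 + 282)/2 = 829.
Check: 547 · 829 = 453463.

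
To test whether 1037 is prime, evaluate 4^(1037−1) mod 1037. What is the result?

4^1 ≡ 4 (mod 1037)
4^2 ≡ 4^2 = 16 ≡ 16 (mod 1037)
4^4 ≡ 16^2 = 256 ≡ 256 (mod 1037)
4^8 ≡ 256^2 = 65536 ≡ 205 (mod 1037)
4^16 ≡ 205^2 = 42025 ≡ 545 (mod 1037)
4^32 ≡ 545^2 = 297025 ≡ 443 (mod 1037)
4^64 ≡ 443^2 = 196249 ≡ 256 (mod 1037)
4^128 ≡ 256^2 = 65536 ≡ 205 (mod 1037)
4^256 ≡ 205^2 = 42025 ≡ 545 (mod 1037)
4^512 ≡ 545^2 = 297025 ≡ 443 (mod 1037)
4^1024 ≡ 443^2 = 196249 ≡ 256 (mod 1037)
1036 = 1024 + 8 + 4 in binary powers of 2.
So 4^1036 ≡ 256 · 205 · 256 ≡ 545 (mod 1037).
Since 545 ≠ 1, base 4 is a Fermat witness: 1037 is composite.

545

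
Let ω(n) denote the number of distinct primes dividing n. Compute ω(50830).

50830 = 2 · 25415
25415 = 5 · 5083
5083 = 13 · 391
391 = 17 · 23
50830 = 2 · 5 · 13 · 17 · 23, which has 5 distinct prime factors.

5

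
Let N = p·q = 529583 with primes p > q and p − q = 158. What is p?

811

Since p = q + 158, we have 529583 = q(q + 158), so q² + 158q − 529583 = 0.
Discriminant: 158² + 4·529583 = 24964 + 2118332 = 2143296; √2143296 = 1464.
q = (−158 + 1464)/2 = 653, and p = q + 158 = 811.
Check: 653 · 811 = 529583.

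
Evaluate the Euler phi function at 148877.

146068

Factor: 148877 = 53^3.
φ(148877) = 53^2·(53−1) = 146068.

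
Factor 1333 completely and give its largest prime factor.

1333 = 31 · 43
43 is prime.
So 1333 = 31 · 43; the largest prime factor is 43.

43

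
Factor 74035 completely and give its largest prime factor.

74035 = 5 · 14807
14807 = 13 · 1139
1139 = 17 · 67
67 is prime.
So 74035 = 5 · 13 · 17 · 67; the largest prime factor is 67.

67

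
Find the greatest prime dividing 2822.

83

2822 = 2 · 1411
1411 = 17 · 83
83 is prime.
So 2822 = 2 · 17 · 83; the largest prime factor is 83.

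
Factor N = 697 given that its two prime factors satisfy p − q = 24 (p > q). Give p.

Since p = q + 24, we have 697 = q(q + 24), so q² + 24q − 697 = 0.
Discriminant: 24² + 4·697 = 576 + 2788 = 3364; √3364 = 58.
q = (−24 + 58)/2 = 17, and p = q + 24 = 41.
Check: 17 · 41 = 697.

41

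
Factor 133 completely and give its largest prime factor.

133 = 7 · 19
19 is prime.
So 133 = 7 · 19; the largest prime factor is 19.

19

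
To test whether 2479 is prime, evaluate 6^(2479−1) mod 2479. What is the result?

6^1 ≡ 6 (mod 2479)
6^2 ≡ 6^2 = 36 ≡ 36 (mod 2479)
6^4 ≡ 36^2 = 1296 ≡ 1296 (mod 2479)
6^8 ≡ 1296^2 = 1679616 ≡ 1333 (mod 2479)
6^16 ≡ 1333^2 = 1776889 ≡ 1925 (mod 2479)
6^32 ≡ 1925^2 = 3705625 ≡ 1999 (mod 2479)
6^64 ≡ 1999^2 = 3996001 ≡ 2332 (mod 2479)
6^128 ≡ 2332^2 = 5438224 ≡ 1777 (mod 2479)
6^256 ≡ 1777^2 = 3157729 ≡ 1962 (mod 2479)
6^512 ≡ 1962^2 = 3849444 ≡ 2036 (mod 2479)
6^1024 ≡ 2036^2 = 4145296 ≡ 408 (mod 2479)
6^2048 ≡ 408^2 = 166464 ≡ 371 (mod 2479)
2478 = 2048 + 256 + 128 + 32 + 8 + 4 + 2 in binary powers of 2.
So 6^2478 ≡ 371 · 1962 · 1777 · 1999 · 1333 · 1296 · 36 ≡ 2293 (mod 2479).
Since 2293 ≠ 1, base 6 is a Fermat witness: 2479 is composite.

2293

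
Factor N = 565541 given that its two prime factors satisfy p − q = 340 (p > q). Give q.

601

Since p = q + 340, we have 565541 = q(q + 340), so q² + 340q − 565541 = 0.
Discriminant: 340² + 4·565541 = 115600 + 2262164 = 2377764; √2377764 = 1542.
q = (−340 + 1542)/2 = 601, and p = q + 340 = 941.
Check: 601 · 941 = 565541.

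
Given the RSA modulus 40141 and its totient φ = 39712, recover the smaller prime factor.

φ(n) = (p−1)(q−1) = n − (p+q) + 1, so p + q = 40141 − 39712 + 1 = 430.
p and q are the roots of t² − 430t + 40141 = 0.
Discriminant: 430² − 4·40141 = 184900 − 160564 = 24336; √24336 = 156.
q = (430 − 156)/2 = 137, p = (430 + 156)/2 = 293.
Check: 137 · 293 = 40141.

137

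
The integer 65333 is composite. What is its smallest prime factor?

79

65333 is odd.
Digit sum 20, not divisible by 3.
Ends in 3: not divisible by 5.
7: 65333 = 7·9333 + 2
11: 65333 = 11·5939 + 4
13: 65333 = 13·5025 + 8
17: 65333 = 17·3843 + 2
19: 65333 = 19·3438 + 11
23: 65333 = 23·2840 + 13
29: 65333 = 29·2252 + 25
31: 65333 = 31·2107 + 16
37: 65333 = 37·1765 + 28
41: 65333 = 41·1593 + 20
43: 65333 = 43·1519 + 16
47: 65333 = 47·1390 + 3
53: 65333 = 53·1232 + 37
59: 65333 = 59·1107 + 20
61: 65333 = 61·1071 + 2
67: 65333 = 67·975 + 8
71: 65333 = 71·920 + 13
73: 65333 = 73·894 + 71
79: 65333 = 79·827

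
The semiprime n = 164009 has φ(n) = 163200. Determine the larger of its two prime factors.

φ(n) = (p−1)(q−1) = n − (p+q) + 1, so p + q = 164009 − 163200 + 1 = 810.
p and q are the roots of t² − 810t + 164009 = 0.
Discriminant: 810² − 4·164009 = 656100 − 656036 = 64; √64 = 8.
q = (810 − 8)/2 = 401, p = (810 + 8)/2 = 409.
Check: 401 · 409 = 164009.

409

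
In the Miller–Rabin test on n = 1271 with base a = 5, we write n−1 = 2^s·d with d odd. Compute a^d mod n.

1271 − 1 = 1270 = 2^1 · 635, so d = 635.
5^1 ≡ 5 (mod 1271)
5^2 ≡ 5^2 = 25 ≡ 25 (mod 1271)
5^4 ≡ 25^2 = 625 ≡ 625 (mod 1271)
5^8 ≡ 625^2 = 390625 ≡ 428 (mod 1271)
5^16 ≡ 428^2 = 183184 ≡ 160 (mod 1271)
5^32 ≡ 160^2 = 25600 ≡ 180 (mod 1271)
5^64 ≡ 180^2 = 32400 ≡ 625 (mod 1271)
5^128 ≡ 625^2 = 390625 ≡ 428 (mod 1271)
5^256 ≡ 428^2 = 183184 ≡ 160 (mod 1271)
5^512 ≡ 160^2 = 25600 ≡ 180 (mod 1271)
635 = 512 + 64 + 32 + 16 + 8 + 2 + 1 in binary powers of 2.
So 5^635 ≡ 180 · 625 · 180 · 160 · 428 · 25 · 5 ≡ 893 (mod 1271).
Squaring chain: 893; never reaches −1, so base 5 is a Miller–Rabin witness that 1271 is composite.

893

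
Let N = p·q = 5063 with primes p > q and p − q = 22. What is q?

Since p = q + 22, we have 5063 = q(q + 22), so q² + 22q − 5063 = 0.
Discriminant: 22² + 4·5063 = 484 + 20252 = 20736; √20736 = 144.
q = (−22 + 144)/2 = 61, and p = q + 22 = 83.
Check: 61 · 83 = 5063.

61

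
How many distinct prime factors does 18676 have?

18676 = 2^2 · 4669
4669 = 7 · 667
667 = 23 · 29
18676 = 2^2 · 7 · 23 · 29, which has 4 distinct prime factors.

4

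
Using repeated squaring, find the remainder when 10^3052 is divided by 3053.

1425

10^1 ≡ 10 (mod 3053)
10^2 ≡ 10^2 = 100 ≡ 100 (mod 3053)
10^4 ≡ 100^2 = 10000 ≡ 841 (mod 3053)
10^8 ≡ 841^2 = 707281 ≡ 2038 (mod 3053)
10^16 ≡ 2038^2 = 4153444 ≡ 1364 (mod 3053)
10^32 ≡ 1364^2 = 1860496 ≡ 1219 (mod 3053)
10^64 ≡ 1219^2 = 1485961 ≡ 2203 (mod 3053)
10^128 ≡ 2203^2 = 4853209 ≡ 1992 (mod 3053)
10^256 ≡ 1992^2 = 3968064 ≡ 2217 (mod 3053)
10^512 ≡ 2217^2 = 4915089 ≡ 2812 (mod 3053)
10^1024 ≡ 2812^2 = 7907344 ≡ 74 (mod 3053)
10^2048 ≡ 74^2 = 5476 ≡ 2423 (mod 3053)
3052 = 2048 + 512 + 256 + 128 + 64 + 32 + 8 + 4 in binary powers of 2.
So 10^3052 ≡ 2423 · 2812 · 2217 · 1992 · 2203 · 1219 · 2038 · 841 ≡ 1425 (mod 3053).
Since 1425 ≠ 1, base 10 is a Fermat witness: 3053 is composite.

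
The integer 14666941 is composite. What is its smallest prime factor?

14666941 is odd.
Digit sum 37, not divisible by 3.
Ends in 1: not divisible by 5.
7: 14666941 = 7·2095277 + 2
11: 14666941 = 11·1333358 + 3
13: 14666941 = 13·1128226 + 3
17: 14666941 = 17·862761 + 4
19: 14666941 = 19·771944 + 5
23: 14666941 = 23·637693 + 2
29: 14666941 = 29·505756 + 17
31: 14666941 = 31·473127 + 4
37: 14666941 = 37·396403 + 30
41: 14666941 = 41·357730 + 11
43: 14666941 = 43·341091 + 28
47: 14666941 = 47·312062 + 27
53: 14666941 = 53·276734 + 39
59: 14666941 = 59·248592 + 13
61: 14666941 = 61·240441 + 40
67: 14666941 = 67·218909 + 38
71: 14666941 = 71·206576 + 45
73: 14666941 = 73·200917

73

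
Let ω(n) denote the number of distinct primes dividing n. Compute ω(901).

2

901 = 17 · 53
901 = 17 · 53, which has 2 distinct prime factors.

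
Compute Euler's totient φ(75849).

Factor: 75849 = 3 · 131 · 193.
φ(75849) = (3−1) · (131−1) · (193−1) = 2 · 130 · 192 = 49920.

49920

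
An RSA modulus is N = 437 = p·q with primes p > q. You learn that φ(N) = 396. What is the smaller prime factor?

φ(n) = (p−1)(q−1) = n − (p+q) + 1, so p + q = 437 − 396 + 1 = 42.
p and q are the roots of t² − 42t + 437 = 0.
Discriminant: 42² − 4·437 = 1764 − 1748 = 16; √16 = 4.
q = (42 − 4)/2 = 19, p = (42 + 4)/2 = 23.
Check: 19 · 23 = 437.

19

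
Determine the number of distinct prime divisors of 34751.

34751 = 19 · 1829
1829 = 31 · 59
34751 = 19 · 31 · 59, which has 3 distinct prime factors.

3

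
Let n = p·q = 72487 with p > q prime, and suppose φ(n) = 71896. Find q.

173

φ(n) = (p−1)(q−1) = n − (p+q) + 1, so p + q = 72487 − 71896 + 1 = 592.
p and q are the roots of t² − 592t + 72487 = 0.
Discriminant: 592² − 4·72487 = 350464 − 289948 = 60516; √60516 = 246.
q = (592 − 246)/2 = 173, p = (592 + 246)/2 = 419.
Check: 173 · 419 = 72487.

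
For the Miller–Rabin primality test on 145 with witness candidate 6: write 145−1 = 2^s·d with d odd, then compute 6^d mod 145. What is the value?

145 − 1 = 144 = 2^4 · 9, so d = 9.
6^1 ≡ 6 (mod 145)
6^2 ≡ 6^2 = 36 ≡ 36 (mod 145)
6^4 ≡ 36^2 = 1296 ≡ 136 (mod 145)
6^8 ≡ 136^2 = 18496 ≡ 81 (mod 145)
9 = 8 + 1 in binary powers of 2.
So 6^9 ≡ 81 · 6 ≡ 51 (mod 145).
Squaring chain: 51 → 136 → 81 → 36; never reaches −1, so base 6 is a Miller–Rabin witness that 145 is composite.

51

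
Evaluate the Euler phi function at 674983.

648000

Factor: 674983 = 41 · 101 · 163.
φ(674983) = (41−1) · (101−1) · (163−1) = 40 · 100 · 162 = 648000.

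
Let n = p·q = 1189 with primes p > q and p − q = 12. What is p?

Since p = q + 12, we have 1189 = q(q + 12), so q² + 12q − 1189 = 0.
Discriminant: 12² + 4·1189 = 144 + 4756 = 4900; √4900 = 70.
q = (−12 + 70)/2 = 29, and p = q + 12 = 41.
Check: 29 · 41 = 1189.

41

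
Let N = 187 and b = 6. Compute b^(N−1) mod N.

6^1 ≡ 6 (mod 187)
6^2 ≡ 6^2 = 36 ≡ 36 (mod 187)
6^4 ≡ 36^2 = 1296 ≡ 174 (mod 187)
6^8 ≡ 174^2 = 30276 ≡ 169 (mod 187)
6^16 ≡ 169^2 = 28561 ≡ 137 (mod 187)
6^32 ≡ 137^2 = 18769 ≡ 69 (mod 187)
6^64 ≡ 69^2 = 4761 ≡ 86 (mod 187)
6^128 ≡ 86^2 = 7396 ≡ 103 (mod 187)
186 = 128 + 32 + 16 + 8 + 2 in binary powers of 2.
So 6^186 ≡ 103 · 69 · 137 · 169 · 36 ≡ 49 (mod 187).
Since 49 ≠ 1, base 6 is a Fermat witness: 187 is composite.

49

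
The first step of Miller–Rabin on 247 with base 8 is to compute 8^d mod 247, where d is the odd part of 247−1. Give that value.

18

247 − 1 = 246 = 2^1 · 123, so d = 123.
8^1 ≡ 8 (mod 247)
8^2 ≡ 8^2 = 64 ≡ 64 (mod 247)
8^4 ≡ 64^2 = 4096 ≡ 144 (mod 247)
8^8 ≡ 144^2 = 20736 ≡ 235 (mod 247)
8^16 ≡ 235^2 = 55225 ≡ 144 (mod 247)
8^32 ≡ 144^2 = 20736 ≡ 235 (mod 247)
8^64 ≡ 235^2 = 55225 ≡ 144 (mod 247)
123 = 64 + 32 + 16 + 8 + 2 + 1 in binary powers of 2.
So 8^123 ≡ 144 · 235 · 144 · 235 · 64 · 8 ≡ 18 (mod 247).
Squaring chain: 18; never reaches −1, so base 8 is a Miller–Rabin witness that 247 is composite.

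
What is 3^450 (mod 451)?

419

3^1 ≡ 3 (mod 451)
3^2 ≡ 3^2 = 9 ≡ 9 (mod 451)
3^4 ≡ 9^2 = 81 ≡ 81 (mod 451)
3^8 ≡ 81^2 = 6561 ≡ 247 (mod 451)
3^16 ≡ 247^2 = 61009 ≡ 124 (mod 451)
3^32 ≡ 124^2 = 15376 ≡ 42 (mod 451)
3^64 ≡ 42^2 = 1764 ≡ 411 (mod 451)
3^128 ≡ 411^2 = 168921 ≡ 247 (mod 451)
3^256 ≡ 247^2 = 61009 ≡ 124 (mod 451)
450 = 256 + 128 + 64 + 2 in binary powers of 2.
So 3^450 ≡ 124 · 247 · 411 · 9 ≡ 419 (mod 451).
Since 419 ≠ 1, base 3 is a Fermat witness: 451 is composite.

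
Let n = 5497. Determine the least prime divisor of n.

5497 is odd.
Digit sum 25, not divisible by 3.
Ends in 7: not divisible by 5.
7: 5497 = 7·785 + 2
11: 5497 = 11·499 + 8
13: 5497 = 13·422 + 11
17: 5497 = 17·323 + 6
19: 5497 = 19·289 + 6
23: 5497 = 23·239

23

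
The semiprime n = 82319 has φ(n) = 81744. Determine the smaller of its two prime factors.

φ(n) = (p−1)(q−1) = n − (p+q) + 1, so p + q = 82319 − 81744 + 1 = 576.
p and q are the roots of t² − 576t + 82319 = 0.
Discriminant: 576² − 4·82319 = 331776 − 329276 = 2500; √2500 = 50.
q = (576 − 50)/2 = 263, p = (576 + 50)/2 = 313.
Check: 263 · 313 = 82319.

263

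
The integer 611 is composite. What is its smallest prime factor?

13

611 is odd.
Digit sum 8, not divisible by 3.
Ends in 1: not divisible by 5.
7: 611 = 7·87 + 2
11: 611 = 11·55 + 6
13: 611 = 13·47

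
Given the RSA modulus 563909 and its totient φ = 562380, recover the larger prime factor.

911

φ(n) = (p−1)(q−1) = n − (p+q) + 1, so p + q = 563909 − 562380 + 1 = 1530.
p and q are the roots of t² − 1530t + 563909 = 0.
Discriminant: 1530² − 4·563909 = 2340900 − 2255636 = 85264; √85264 = 292.
q = (1530 − 292)/2 = 619, p = (1530 + 292)/2 = 911.
Check: 619 · 911 = 563909.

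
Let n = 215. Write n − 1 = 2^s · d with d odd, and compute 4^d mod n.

59

215 − 1 = 214 = 2^1 · 107, so d = 107.
4^1 ≡ 4 (mod 215)
4^2 ≡ 4^2 = 16 ≡ 16 (mod 215)
4^4 ≡ 16^2 = 256 ≡ 41 (mod 215)
4^8 ≡ 41^2 = 1681 ≡ 176 (mod 215)
4^16 ≡ 176^2 = 30976 ≡ 16 (mod 215)
4^32 ≡ 16^2 = 256 ≡ 41 (mod 215)
4^64 ≡ 41^2 = 1681 ≡ 176 (mod 215)
107 = 64 + 32 + 8 + 2 + 1 in binary powers of 2.
So 4^107 ≡ 176 · 41 · 176 · 16 · 4 ≡ 59 (mod 215).
Squaring chain: 59; never reaches −1, so base 4 is a Miller–Rabin witness that 215 is composite.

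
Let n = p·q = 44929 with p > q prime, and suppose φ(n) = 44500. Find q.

φ(n) = (p−1)(q−1) = n − (p+q) + 1, so p + q = 44929 − 44500 + 1 = 430.
p and q are the roots of t² − 430t + 44929 = 0.
Discriminant: 430² − 4·44929 = 184900 − 179716 = 5184; √5184 = 72.
q = (430 − 72)/2 = 179, p = (430 + 72)/2 = 251.
Check: 179 · 251 = 44929.

179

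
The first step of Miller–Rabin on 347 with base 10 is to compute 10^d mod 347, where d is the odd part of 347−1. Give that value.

1

347 − 1 = 346 = 2^1 · 173, so d = 173.
10^1 ≡ 10 (mod 347)
10^2 ≡ 10^2 = 100 ≡ 100 (mod 347)
10^4 ≡ 100^2 = 10000 ≡ 284 (mod 347)
10^8 ≡ 284^2 = 80656 ≡ 152 (mod 347)
10^16 ≡ 152^2 = 23104 ≡ 202 (mod 347)
10^32 ≡ 202^2 = 40804 ≡ 205 (mod 347)
10^64 ≡ 205^2 = 42025 ≡ 38 (mod 347)
10^128 ≡ 38^2 = 1444 ≡ 56 (mod 347)
173 = 128 + 32 + 8 + 4 + 1 in binary powers of 2.
So 10^173 ≡ 56 · 205 · 152 · 284 · 10 ≡ 1 (mod 347).
Since 10^d ≡ 1 (mod 347), base 10 does not prove 347 composite.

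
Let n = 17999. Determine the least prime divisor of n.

41

17999 is odd.
Digit sum 35, not divisible by 3.
Ends in 9: not divisible by 5.
7: 17999 = 7·2571 + 2
11: 17999 = 11·1636 + 3
13: 17999 = 13·1384 + 7
17: 17999 = 17·1058 + 13
19: 17999 = 19·947 + 6
23: 17999 = 23·782 + 13
29: 17999 = 29·620 + 19
31: 17999 = 31·580 + 19
37: 17999 = 37·486 + 17
41: 17999 = 41·439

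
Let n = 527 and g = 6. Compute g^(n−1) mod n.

366

6^1 ≡ 6 (mod 527)
6^2 ≡ 6^2 = 36 ≡ 36 (mod 527)
6^4 ≡ 36^2 = 1296 ≡ 242 (mod 527)
6^8 ≡ 242^2 = 58564 ≡ 67 (mod 527)
6^16 ≡ 67^2 = 4489 ≡ 273 (mod 527)
6^32 ≡ 273^2 = 74529 ≡ 222 (mod 527)
6^64 ≡ 222^2 = 49284 ≡ 273 (mod 527)
6^128 ≡ 273^2 = 74529 ≡ 222 (mod 527)
6^256 ≡ 222^2 = 49284 ≡ 273 (mod 527)
6^512 ≡ 273^2 = 74529 ≡ 222 (mod 527)
526 = 512 + 8 + 4 + 2 in binary powers of 2.
So 6^526 ≡ 222 · 67 · 242 · 36 ≡ 366 (mod 527).
Since 366 ≠ 1, base 6 is a Fermat witness: 527 is composite.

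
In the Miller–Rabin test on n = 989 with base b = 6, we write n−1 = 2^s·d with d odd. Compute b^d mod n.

989 − 1 = 988 = 2^2 · 247, so d = 247.
6^1 ≡ 6 (mod 989)
6^2 ≡ 6^2 = 36 ≡ 36 (mod 989)
6^4 ≡ 36^2 = 1296 ≡ 307 (mod 989)
6^8 ≡ 307^2 = 94249 ≡ 294 (mod 989)
6^16 ≡ 294^2 = 86436 ≡ 393 (mod 989)
6^32 ≡ 393^2 = 154449 ≡ 165 (mod 989)
6^64 ≡ 165^2 = 27225 ≡ 522 (mod 989)
6^128 ≡ 522^2 = 272484 ≡ 509 (mod 989)
247 = 128 + 64 + 32 + 16 + 4 + 2 + 1 in binary powers of 2.
So 6^247 ≡ 509 · 522 · 165 · 393 · 307 · 36 · 6 ≡ 393 (mod 989).
Squaring chain: 393 → 165; never reaches −1, so base 6 is a Miller–Rabin witness that 989 is composite.

393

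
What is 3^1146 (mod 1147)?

47

3^1 ≡ 3 (mod 1147)
3^2 ≡ 3^2 = 9 ≡ 9 (mod 1147)
3^4 ≡ 9^2 = 81 ≡ 81 (mod 1147)
3^8 ≡ 81^2 = 6561 ≡ 826 (mod 1147)
3^16 ≡ 826^2 = 682276 ≡ 958 (mod 1147)
3^32 ≡ 958^2 = 917764 ≡ 164 (mod 1147)
3^64 ≡ 164^2 = 26896 ≡ 515 (mod 1147)
3^128 ≡ 515^2 = 265225 ≡ 268 (mod 1147)
3^256 ≡ 268^2 = 71824 ≡ 710 (mod 1147)
3^512 ≡ 710^2 = 504100 ≡ 567 (mod 1147)
3^1024 ≡ 567^2 = 321489 ≡ 329 (mod 1147)
1146 = 1024 + 64 + 32 + 16 + 8 + 2 in binary powers of 2.
So 3^1146 ≡ 329 · 515 · 164 · 958 · 826 · 9 ≡ 47 (mod 1147).
Since 47 ≠ 1, base 3 is a Fermat witness: 1147 is composite.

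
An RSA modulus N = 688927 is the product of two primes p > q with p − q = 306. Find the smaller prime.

691

Since p = q + 306, we have 688927 = q(q + 306), so q² + 306q − 688927 = 0.
Discriminant: 306² + 4·688927 = 93636 + 2755708 = 2849344; √2849344 = 1688.
q = (−306 + 1688)/2 = 691, and p = q + 306 = 997.
Check: 691 · 997 = 688927.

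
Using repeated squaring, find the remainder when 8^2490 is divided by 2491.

8^1 ≡ 8 (mod 2491)
8^2 ≡ 8^2 = 64 ≡ 64 (mod 2491)
8^4 ≡ 64^2 = 4096 ≡ 1605 (mod 2491)
8^8 ≡ 1605^2 = 2576025 ≡ 331 (mod 2491)
8^16 ≡ 331^2 = 109561 ≡ 2448 (mod 2491)
8^32 ≡ 2448^2 = 5992704 ≡ 1849 (mod 2491)
8^64 ≡ 1849^2 = 3418801 ≡ 1149 (mod 2491)
8^128 ≡ 1149^2 = 1320201 ≡ 2462 (mod 2491)
8^256 ≡ 2462^2 = 6061444 ≡ 841 (mod 2491)
8^512 ≡ 841^2 = 707281 ≡ 2328 (mod 2491)
8^1024 ≡ 2328^2 = 5419584 ≡ 1659 (mod 2491)
8^2048 ≡ 1659^2 = 2752281 ≡ 2217 (mod 2491)
2490 = 2048 + 256 + 128 + 32 + 16 + 8 + 2 in binary powers of 2.
So 8^2490 ≡ 2217 · 841 · 2462 · 1849 · 2448 · 331 · 64 ≡ 1811 (mod 2491).
Since 1811 ≠ 1, base 8 is a Fermat witness: 2491 is composite.

1811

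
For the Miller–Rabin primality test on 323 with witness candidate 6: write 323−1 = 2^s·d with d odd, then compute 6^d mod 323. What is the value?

323 − 1 = 322 = 2^1 · 161, so d = 161.
6^1 ≡ 6 (mod 323)
6^2 ≡ 6^2 = 36 ≡ 36 (mod 323)
6^4 ≡ 36^2 = 1296 ≡ 4 (mod 323)
6^8 ≡ 4^2 = 16 ≡ 16 (mod 323)
6^16 ≡ 16^2 = 256 ≡ 256 (mod 323)
6^32 ≡ 256^2 = 65536 ≡ 290 (mod 323)
6^64 ≡ 290^2 = 84100 ≡ 120 (mod 323)
6^128 ≡ 120^2 = 14400 ≡ 188 (mod 323)
161 = 128 + 32 + 1 in binary powers of 2.
So 6^161 ≡ 188 · 290 · 6 ≡ 244 (mod 323).
Squaring chain: 244; never reaches −1, so base 6 is a Miller–Rabin witness that 323 is composite.

244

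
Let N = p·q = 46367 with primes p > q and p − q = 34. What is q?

199

Since p = q + 34, we have 46367 = q(q + 34), so q² + 34q − 46367 = 0.
Discriminant: 34² + 4·46367 = 1156 + 185468 = 186624; √186624 = 432.
q = (−34 + 432)/2 = 199, and p = q + 34 = 233.
Check: 199 · 233 = 46367.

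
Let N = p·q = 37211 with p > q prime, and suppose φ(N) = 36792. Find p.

φ(n) = (p−1)(q−1) = n − (p+q) + 1, so p + q = 37211 − 36792 + 1 = 420.
p and q are the roots of t² − 420t + 37211 = 0.
Discriminant: 420² − 4·37211 = 176400 − 148844 = 27556; √27556 = 166.
q = (420 − 166)/2 = 127, p = (420 + 166)/2 = 293.
Check: 127 · 293 = 37211.

293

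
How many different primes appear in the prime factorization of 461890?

461890 = 2 · 230945
230945 = 5 · 46189
46189 = 11 · 4199
4199 = 13 · 323
323 = 17 · 19
461890 = 2 · 5 · 11 · 13 · 17 · 19, which has 6 distinct prime factors.

6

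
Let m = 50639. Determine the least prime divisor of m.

50639 is odd.
Digit sum 23, not divisible by 3.
Ends in 9: not divisible by 5.
7: 50639 = 7·7234 + 1
11: 50639 = 11·4603 + 6
13: 50639 = 13·3895 + 4
17: 50639 = 17·2978 + 13
19: 50639 = 19·2665 + 4
23: 50639 = 23·2201 + 16
29: 50639 = 29·1746 + 5
31: 50639 = 31·1633 + 16
37: 50639 = 37·1368 + 23
41: 50639 = 41·1235 + 4
43: 50639 = 43·1177 + 28
47: 50639 = 47·1077 + 20
53: 50639 = 53·955 + 24
59: 50639 = 59·858 + 17
61: 50639 = 61·830 + 9
67: 50639 = 67·755 + 54
71: 50639 = 71·713 + 16
73: 50639 = 73·693 + 50
79: 50639 = 79·641

79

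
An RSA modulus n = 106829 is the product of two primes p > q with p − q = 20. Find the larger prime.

337

Since p = q + 20, we have 106829 = q(q + 20), so q² + 20q − 106829 = 0.
Discriminant: 20² + 4·106829 = 400 + 427316 = 427716; √427716 = 654.
q = (−20 + 654)/2 = 317, and p = q + 20 = 337.
Check: 317 · 337 = 106829.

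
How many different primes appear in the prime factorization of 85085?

85085 = 5 · 17017
17017 = 7 · 2431
2431 = 11 · 221
221 = 13 · 17
85085 = 5 · 7 · 11 · 13 · 17, which has 5 distinct prime factors.

5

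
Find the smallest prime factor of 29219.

61

29219 is odd.
Digit sum 23, not divisible by 3.
Ends in 9: not divisible by 5.
7: 29219 = 7·4174 + 1
11: 29219 = 11·2656 + 3
13: 29219 = 13·2247 + 8
17: 29219 = 17·1718 + 13
19: 29219 = 19·1537 + 16
23: 29219 = 23·1270 + 9
29: 29219 = 29·1007 + 16
31: 29219 = 31·942 + 17
37: 29219 = 37·789 + 26
41: 29219 = 41·712 + 27
43: 29219 = 43·679 + 22
47: 29219 = 47·621 + 32
53: 29219 = 53·551 + 16
59: 29219 = 59·495 + 14
61: 29219 = 61·479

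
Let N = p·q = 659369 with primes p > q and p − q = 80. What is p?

853

Since p = q + 80, we have 659369 = q(q + 80), so q² + 80q − 659369 = 0.
Discriminant: 80² + 4·659369 = 6400 + 2637476 = 2643876; √2643876 = 1626.
q = (−80 + 1626)/2 = 773, and p = q + 80 = 853.
Check: 773 · 853 = 659369.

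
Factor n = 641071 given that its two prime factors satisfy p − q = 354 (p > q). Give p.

997

Since p = q + 354, we have 641071 = q(q + 354), so q² + 354q − 641071 = 0.
Discriminant: 354² + 4·641071 = 125316 + 2564284 = 2689600; √2689600 = 1640.
q = (−354 + 1640)/2 = 643, and p = q + 354 = 997.
Check: 643 · 997 = 641071.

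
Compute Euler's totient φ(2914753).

2851200

Factor: 2914753 = 97 · 151 · 199.
φ(2914753) = (97−1) · (151−1) · (199−1) = 96 · 150 · 198 = 2851200.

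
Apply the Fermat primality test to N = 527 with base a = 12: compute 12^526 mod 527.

236

12^1 ≡ 12 (mod 527)
12^2 ≡ 12^2 = 144 ≡ 144 (mod 527)
12^4 ≡ 144^2 = 20736 ≡ 183 (mod 527)
12^8 ≡ 183^2 = 33489 ≡ 288 (mod 527)
12^16 ≡ 288^2 = 82944 ≡ 205 (mod 527)
12^32 ≡ 205^2 = 42025 ≡ 392 (mod 527)
12^64 ≡ 392^2 = 153664 ≡ 307 (mod 527)
12^128 ≡ 307^2 = 94249 ≡ 443 (mod 527)
12^256 ≡ 443^2 = 196249 ≡ 205 (mod 527)
12^512 ≡ 205^2 = 42025 ≡ 392 (mod 527)
526 = 512 + 8 + 4 + 2 in binary powers of 2.
So 12^526 ≡ 392 · 288 · 183 · 144 ≡ 236 (mod 527).
Since 236 ≠ 1, base 12 is a Fermat witness: 527 is composite.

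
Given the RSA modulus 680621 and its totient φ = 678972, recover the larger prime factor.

φ(n) = (p−1)(q−1) = n − (p+q) + 1, so p + q = 680621 − 678972 + 1 = 1650.
p and q are the roots of t² − 1650t + 680621 = 0.
Discriminant: 1650² − 4·680621 = 2722500 − 2722484 = 16; √16 = 4.
q = (1650 − 4)/2 = 823, p = (1650 + 4)/2 = 827.
Check: 823 · 827 = 680621.

827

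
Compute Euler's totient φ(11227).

11016

Factor: 11227 = 103 · 109.
φ(11227) = (103−1) · (109−1) = 102 · 108 = 11016.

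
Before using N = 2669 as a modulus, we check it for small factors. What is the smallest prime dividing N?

17

2669 is odd.
Digit sum 23, not divisible by 3.
Ends in 9: not divisible by 5.
7: 2669 = 7·381 + 2
11: 2669 = 11·242 + 7
13: 2669 = 13·205 + 4
17: 2669 = 17·157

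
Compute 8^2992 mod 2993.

592

8^1 ≡ 8 (mod 2993)
8^2 ≡ 8^2 = 64 ≡ 64 (mod 2993)
8^4 ≡ 64^2 = 4096 ≡ 1103 (mod 2993)
8^8 ≡ 1103^2 = 1216609 ≡ 1451 (mod 2993)
8^16 ≡ 1451^2 = 2105401 ≡ 1322 (mod 2993)
8^32 ≡ 1322^2 = 1747684 ≡ 2765 (mod 2993)
8^64 ≡ 2765^2 = 7645225 ≡ 1103 (mod 2993)
8^128 ≡ 1103^2 = 1216609 ≡ 1451 (mod 2993)
8^256 ≡ 1451^2 = 2105401 ≡ 1322 (mod 2993)
8^512 ≡ 1322^2 = 1747684 ≡ 2765 (mod 2993)
8^1024 ≡ 2765^2 = 7645225 ≡ 1103 (mod 2993)
8^2048 ≡ 1103^2 = 1216609 ≡ 1451 (mod 2993)
2992 = 2048 + 512 + 256 + 128 + 32 + 16 in binary powers of 2.
So 8^2992 ≡ 1451 · 2765 · 1322 · 1451 · 2765 · 1322 ≡ 592 (mod 2993).
Since 592 ≠ 1, base 8 is a Fermat witness: 2993 is composite.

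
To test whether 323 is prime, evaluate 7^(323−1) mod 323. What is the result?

83

7^1 ≡ 7 (mod 323)
7^2 ≡ 7^2 = 49 ≡ 49 (mod 323)
7^4 ≡ 49^2 = 2401 ≡ 140 (mod 323)
7^8 ≡ 140^2 = 19600 ≡ 220 (mod 323)
7^16 ≡ 220^2 = 48400 ≡ 273 (mod 323)
7^32 ≡ 273^2 = 74529 ≡ 239 (mod 323)
7^64 ≡ 239^2 = 57121 ≡ 273 (mod 323)
7^128 ≡ 273^2 = 74529 ≡ 239 (mod 323)
7^256 ≡ 239^2 = 57121 ≡ 273 (mod 323)
322 = 256 + 64 + 2 in binary powers of 2.
So 7^322 ≡ 273 · 273 · 49 ≡ 83 (mod 323).
Since 83 ≠ 1, base 7 is a Fermat witness: 323 is composite.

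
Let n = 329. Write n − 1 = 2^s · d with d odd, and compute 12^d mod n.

178

329 − 1 = 328 = 2^3 · 41, so d = 41.
12^1 ≡ 12 (mod 329)
12^2 ≡ 12^2 = 144 ≡ 144 (mod 329)
12^4 ≡ 144^2 = 20736 ≡ 9 (mod 329)
12^8 ≡ 9^2 = 81 ≡ 81 (mod 329)
12^16 ≡ 81^2 = 6561 ≡ 310 (mod 329)
12^32 ≡ 310^2 = 96100 ≡ 32 (mod 329)
41 = 32 + 8 + 1 in binary powers of 2.
So 12^41 ≡ 32 · 81 · 12 ≡ 178 (mod 329).
Squaring chain: 178 → 100 → 130; never reaches −1, so base 12 is a Miller–Rabin witness that 329 is composite.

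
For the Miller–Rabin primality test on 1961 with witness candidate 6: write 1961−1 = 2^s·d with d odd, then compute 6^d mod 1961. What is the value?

820

1961 − 1 = 1960 = 2^3 · 245, so d = 245.
6^1 ≡ 6 (mod 1961)
6^2 ≡ 6^2 = 36 ≡ 36 (mod 1961)
6^4 ≡ 36^2 = 1296 ≡ 1296 (mod 1961)
6^8 ≡ 1296^2 = 1679616 ≡ 1000 (mod 1961)
6^16 ≡ 1000^2 = 1000000 ≡ 1851 (mod 1961)
6^32 ≡ 1851^2 = 3426201 ≡ 334 (mod 1961)
6^64 ≡ 334^2 = 111556 ≡ 1740 (mod 1961)
6^128 ≡ 1740^2 = 3027600 ≡ 1777 (mod 1961)
245 = 128 + 64 + 32 + 16 + 4 + 1 in binary powers of 2.
So 6^245 ≡ 1777 · 1740 · 334 · 1851 · 1296 · 6 ≡ 820 (mod 1961).
Squaring chain: 820 → 1738 → 704; never reaches −1, so base 6 is a Miller–Rabin witness that 1961 is composite.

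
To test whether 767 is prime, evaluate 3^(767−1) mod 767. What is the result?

3^1 ≡ 3 (mod 767)
3^2 ≡ 3^2 = 9 ≡ 9 (mod 767)
3^4 ≡ 9^2 = 81 ≡ 81 (mod 767)
3^8 ≡ 81^2 = 6561 ≡ 425 (mod 767)
3^16 ≡ 425^2 = 180625 ≡ 380 (mod 767)
3^32 ≡ 380^2 = 144400 ≡ 204 (mod 767)
3^64 ≡ 204^2 = 41616 ≡ 198 (mod 767)
3^128 ≡ 198^2 = 39204 ≡ 87 (mod 767)
3^256 ≡ 87^2 = 7569 ≡ 666 (mod 767)
3^512 ≡ 666^2 = 443556 ≡ 230 (mod 767)
766 = 512 + 128 + 64 + 32 + 16 + 8 + 4 + 2 in binary powers of 2.
So 3^766 ≡ 230 · 87 · 198 · 204 · 380 · 425 · 81 · 9 ≡ 146 (mod 767).
Since 146 ≠ 1, base 3 is a Fermat witness: 767 is composite.

146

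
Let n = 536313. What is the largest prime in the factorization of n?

97

536313 = 3 · 178771
178771 = 19 · 9409
9409 = 97 · 97
97 = 97 · 1
So 536313 = 3 · 19 · 97^2; the largest prime factor is 97.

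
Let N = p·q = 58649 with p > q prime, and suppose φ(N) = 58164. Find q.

223

φ(n) = (p−1)(q−1) = n − (p+q) + 1, so p + q = 58649 − 58164 + 1 = 486.
p and q are the roots of t² − 486t + 58649 = 0.
Discriminant: 486² − 4·58649 = 236196 − 234596 = 1600; √1600 = 40.
q = (486 − 40)/2 = 223, p = (486 + 40)/2 = 263.
Check: 223 · 263 = 58649.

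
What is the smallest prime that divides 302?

2

302 is even: 2 divides it.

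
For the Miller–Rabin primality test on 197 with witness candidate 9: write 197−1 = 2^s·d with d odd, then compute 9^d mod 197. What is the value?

196

197 − 1 = 196 = 2^2 · 49, so d = 49.
9^1 ≡ 9 (mod 197)
9^2 ≡ 9^2 = 81 ≡ 81 (mod 197)
9^4 ≡ 81^2 = 6561 ≡ 60 (mod 197)
9^8 ≡ 60^2 = 3600 ≡ 54 (mod 197)
9^16 ≡ 54^2 = 2916 ≡ 158 (mod 197)
9^32 ≡ 158^2 = 24964 ≡ 142 (mod 197)
49 = 32 + 16 + 1 in binary powers of 2.
So 9^49 ≡ 142 · 158 · 9 ≡ 196 (mod 197).
Since 9^d ≡ 196 (mod 197), base 9 does not prove 197 composite.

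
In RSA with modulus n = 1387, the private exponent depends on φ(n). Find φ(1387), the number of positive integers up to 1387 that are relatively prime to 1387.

1296

Factor: 1387 = 19 · 73.
φ(1387) = (19−1) · (73−1) = 18 · 72 = 1296.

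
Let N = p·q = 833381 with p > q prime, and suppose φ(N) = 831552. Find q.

φ(n) = (p−1)(q−1) = n − (p+q) + 1, so p + q = 833381 − 831552 + 1 = 1830.
p and q are the roots of t² − 1830t + 833381 = 0.
Discriminant: 1830² − 4·833381 = 3348900 − 3333524 = 15376; √15376 = 124.
q = (1830 − 124)/2 = 853, p = (1830 + 124)/2 = 977.
Check: 853 · 977 = 833381.

853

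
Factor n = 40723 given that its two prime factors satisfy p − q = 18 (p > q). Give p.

Since p = q + 18, we have 40723 = q(q + 18), so q² + 18q − 40723 = 0.
Discriminant: 18² + 4·40723 = 324 + 162892 = 163216; √163216 = 404.
q = (−18 + 404)/2 = 193, and p = q + 18 = 211.
Check: 193 · 211 = 40723.

211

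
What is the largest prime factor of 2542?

41

2542 = 2 · 1271
1271 = 31 · 41
41 is prime.
So 2542 = 2 · 31 · 41; the largest prime factor is 41.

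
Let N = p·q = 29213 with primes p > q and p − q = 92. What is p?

Since p = q + 92, we have 29213 = q(q + 92), so q² + 92q − 29213 = 0.
Discriminant: 92² + 4·29213 = 8464 + 116852 = 125316; √125316 = 354.
q = (−92 + 354)/2 = 131, and p = q + 92 = 223.
Check: 131 · 223 = 29213.

223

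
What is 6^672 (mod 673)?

1

6^1 ≡ 6 (mod 673)
6^2 ≡ 6^2 = 36 ≡ 36 (mod 673)
6^4 ≡ 36^2 = 1296 ≡ 623 (mod 673)
6^8 ≡ 623^2 = 388129 ≡ 481 (mod 673)
6^16 ≡ 481^2 = 231361 ≡ 522 (mod 673)
6^32 ≡ 522^2 = 272484 ≡ 592 (mod 673)
6^64 ≡ 592^2 = 350464 ≡ 504 (mod 673)
6^128 ≡ 504^2 = 254016 ≡ 295 (mod 673)
6^256 ≡ 295^2 = 87025 ≡ 208 (mod 673)
6^512 ≡ 208^2 = 43264 ≡ 192 (mod 673)
672 = 512 + 128 + 32 in binary powers of 2.
So 6^672 ≡ 192 · 295 · 592 ≡ 1 (mod 673).
Since the result is 1, base 6 gives no evidence that 673 is composite.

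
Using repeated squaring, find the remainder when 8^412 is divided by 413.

302

8^1 ≡ 8 (mod 413)
8^2 ≡ 8^2 = 64 ≡ 64 (mod 413)
8^4 ≡ 64^2 = 4096 ≡ 379 (mod 413)
8^8 ≡ 379^2 = 143641 ≡ 330 (mod 413)
8^16 ≡ 330^2 = 108900 ≡ 281 (mod 413)
8^32 ≡ 281^2 = 78961 ≡ 78 (mod 413)
8^64 ≡ 78^2 = 6084 ≡ 302 (mod 413)
8^128 ≡ 302^2 = 91204 ≡ 344 (mod 413)
8^256 ≡ 344^2 = 118336 ≡ 218 (mod 413)
412 = 256 + 128 + 16 + 8 + 4 in binary powers of 2.
So 8^412 ≡ 218 · 344 · 281 · 330 · 379 ≡ 302 (mod 413).
Since 302 ≠ 1, base 8 is a Fermat witness: 413 is composite.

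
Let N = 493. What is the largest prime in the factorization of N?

493 = 17 · 29
29 is prime.
So 493 = 17 · 29; the largest prime factor is 29.

29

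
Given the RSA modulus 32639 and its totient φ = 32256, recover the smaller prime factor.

φ(n) = (p−1)(q−1) = n − (p+q) + 1, so p + q = 32639 − 32256 + 1 = 384.
p and q are the roots of t² − 384t + 32639 = 0.
Discriminant: 384² − 4·32639 = 147456 − 130556 = 16900; √16900 = 130.
q = (384 − 130)/2 = 127, p = (384 + 130)/2 = 257.
Check: 127 · 257 = 32639.

127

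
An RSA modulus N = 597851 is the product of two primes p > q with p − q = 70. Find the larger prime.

Since p = q + 70, we have 597851 = q(q + 70), so q² + 70q − 597851 = 0.
Discriminant: 70² + 4·597851 = 4900 + 2391404 = 2396304; √2396304 = 1548.
q = (−70 + 1548)/2 = 739, and p = q + 70 = 809.
Check: 739 · 809 = 597851.

809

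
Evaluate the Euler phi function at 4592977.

Factor: 4592977 = 139 · 173 · 191.
φ(4592977) = (139−1) · (173−1) · (191−1) = 138 · 172 · 190 = 4509840.

4509840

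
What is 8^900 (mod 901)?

8^1 ≡ 8 (mod 901)
8^2 ≡ 8^2 = 64 ≡ 64 (mod 901)
8^4 ≡ 64^2 = 4096 ≡ 492 (mod 901)
8^8 ≡ 492^2 = 242064 ≡ 596 (mod 901)
8^16 ≡ 596^2 = 355216 ≡ 222 (mod 901)
8^32 ≡ 222^2 = 49284 ≡ 630 (mod 901)
8^64 ≡ 630^2 = 396900 ≡ 460 (mod 901)
8^128 ≡ 460^2 = 211600 ≡ 766 (mod 901)
8^256 ≡ 766^2 = 586756 ≡ 205 (mod 901)
8^512 ≡ 205^2 = 42025 ≡ 579 (mod 901)
900 = 512 + 256 + 128 + 4 in binary powers of 2.
So 8^900 ≡ 579 · 205 · 766 · 492 ≡ 169 (mod 901).
Since 169 ≠ 1, base 8 is a Fermat witness: 901 is composite.

169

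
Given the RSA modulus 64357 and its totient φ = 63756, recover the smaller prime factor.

φ(n) = (p−1)(q−1) = n − (p+q) + 1, so p + q = 64357 − 63756 + 1 = 602.
p and q are the roots of t² − 602t + 64357 = 0.
Discriminant: 602² − 4·64357 = 362404 − 257428 = 104976; √104976 = 324.
q = (602 − 324)/2 = 139, p = (602 + 324)/2 = 463.
Check: 139 · 463 = 64357.

139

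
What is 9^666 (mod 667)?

9^1 ≡ 9 (mod 667)
9^2 ≡ 9^2 = 81 ≡ 81 (mod 667)
9^4 ≡ 81^2 = 6561 ≡ 558 (mod 667)
9^8 ≡ 558^2 = 311364 ≡ 542 (mod 667)
9^16 ≡ 542^2 = 293764 ≡ 284 (mod 667)
9^32 ≡ 284^2 = 80656 ≡ 616 (mod 667)
9^64 ≡ 616^2 = 379456 ≡ 600 (mod 667)
9^128 ≡ 600^2 = 360000 ≡ 487 (mod 667)
9^256 ≡ 487^2 = 237169 ≡ 384 (mod 667)
9^512 ≡ 384^2 = 147456 ≡ 49 (mod 667)
666 = 512 + 128 + 16 + 8 + 2 in binary powers of 2.
So 9^666 ≡ 49 · 487 · 284 · 542 · 81 ≡ 49 (mod 667).
Since 49 ≠ 1, base 9 is a Fermat witness: 667 is composite.

49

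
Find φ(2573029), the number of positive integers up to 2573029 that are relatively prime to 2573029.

2516016

Factor: 2573029 = 107 · 139 · 173.
φ(2573029) = (107−1) · (139−1) · (173−1) = 106 · 138 · 172 = 2516016.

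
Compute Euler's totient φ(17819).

Factor: 17819 = 103 · 173.
φ(17819) = (103−1) · (173−1) = 102 · 172 = 17544.

17544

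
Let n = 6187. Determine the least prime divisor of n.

23

6187 is odd.
Digit sum 22, not divisible by 3.
Ends in 7: not divisible by 5.
7: 6187 = 7·883 + 6
11: 6187 = 11·562 + 5
13: 6187 = 13·475 + 12
17: 6187 = 17·363 + 16
19: 6187 = 19·325 + 12
23: 6187 = 23·269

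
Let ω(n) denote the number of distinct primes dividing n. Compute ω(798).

4

798 = 2 · 399
399 = 3 · 133
133 = 7 · 19
798 = 2 · 3 · 7 · 19, which has 4 distinct prime factors.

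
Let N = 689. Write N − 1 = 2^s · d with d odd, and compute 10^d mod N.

36

689 − 1 = 688 = 2^4 · 43, so d = 43.
10^1 ≡ 10 (mod 689)
10^2 ≡ 10^2 = 100 ≡ 100 (mod 689)
10^4 ≡ 100^2 = 10000 ≡ 354 (mod 689)
10^8 ≡ 354^2 = 125316 ≡ 607 (mod 689)
10^16 ≡ 607^2 = 368449 ≡ 523 (mod 689)
10^32 ≡ 523^2 = 273529 ≡ 685 (mod 689)
43 = 32 + 8 + 2 + 1 in binary powers of 2.
So 10^43 ≡ 685 · 607 · 100 · 10 ≡ 36 (mod 689).
Squaring chain: 36 → 607 → 523 → 685; never reaches −1, so base 10 is a Miller–Rabin witness that 689 is composite.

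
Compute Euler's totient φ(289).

272

Factor: 289 = 17^2.
φ(289) = 17^1·(17−1) = 272.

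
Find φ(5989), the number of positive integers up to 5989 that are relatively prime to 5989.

5824

Factor: 5989 = 53 · 113.
φ(5989) = (53−1) · (113−1) = 52 · 112 = 5824.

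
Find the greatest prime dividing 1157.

1157 = 13 · 89
89 is prime.
So 1157 = 13 · 89; the largest prime factor is 89.

89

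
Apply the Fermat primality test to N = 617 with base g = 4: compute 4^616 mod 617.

1

4^1 ≡ 4 (mod 617)
4^2 ≡ 4^2 = 16 ≡ 16 (mod 617)
4^4 ≡ 16^2 = 256 ≡ 256 (mod 617)
4^8 ≡ 256^2 = 65536 ≡ 134 (mod 617)
4^16 ≡ 134^2 = 17956 ≡ 63 (mod 617)
4^32 ≡ 63^2 = 3969 ≡ 267 (mod 617)
4^64 ≡ 267^2 = 71289 ≡ 334 (mod 617)
4^128 ≡ 334^2 = 111556 ≡ 496 (mod 617)
4^256 ≡ 496^2 = 246016 ≡ 450 (mod 617)
4^512 ≡ 450^2 = 202500 ≡ 124 (mod 617)
616 = 512 + 64 + 32 + 8 in binary powers of 2.
So 4^616 ≡ 124 · 334 · 267 · 134 ≡ 1 (mod 617).
Since the result is 1, base 4 gives no evidence that 617 is composite.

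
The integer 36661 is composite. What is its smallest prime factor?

61

36661 is odd.
Digit sum 22, not divisible by 3.
Ends in 1: not divisible by 5.
7: 36661 = 7·5237 + 2
11: 36661 = 11·3332 + 9
13: 36661 = 13·2820 + 1
17: 36661 = 17·2156 + 9
19: 36661 = 19·1929 + 10
23: 36661 = 23·1593 + 22
29: 36661 = 29·1264 + 5
31: 36661 = 31·1182 + 19
37: 36661 = 37·990 + 31
41: 36661 = 41·894 + 7
43: 36661 = 43·852 + 25
47: 36661 = 47·780 + 1
53: 36661 = 53·691 + 38
59: 36661 = 59·621 + 22
61: 36661 = 61·601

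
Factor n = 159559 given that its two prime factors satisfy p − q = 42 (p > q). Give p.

421

Since p = q + 42, we have 159559 = q(q + 42), so q² + 42q − 159559 = 0.
Discriminant: 42² + 4·159559 = 1764 + 638236 = 640000; √640000 = 800.
q = (−42 + 800)/2 = 379, and p = q + 42 = 421.
Check: 379 · 421 = 159559.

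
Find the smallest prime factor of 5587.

37

5587 is odd.
Digit sum 25, not divisible by 3.
Ends in 7: not divisible by 5.
7: 5587 = 7·798 + 1
11: 5587 = 11·507 + 10
13: 5587 = 13·429 + 10
17: 5587 = 17·328 + 11
19: 5587 = 19·294 + 1
23: 5587 = 23·242 + 21
29: 5587 = 29·192 + 19
31: 5587 = 31·180 + 7
37: 5587 = 37·151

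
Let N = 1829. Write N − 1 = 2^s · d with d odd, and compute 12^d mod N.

1543

1829 − 1 = 1828 = 2^2 · 457, so d = 457.
12^1 ≡ 12 (mod 1829)
12^2 ≡ 12^2 = 144 ≡ 144 (mod 1829)
12^4 ≡ 144^2 = 20736 ≡ 617 (mod 1829)
12^8 ≡ 617^2 = 380689 ≡ 257 (mod 1829)
12^16 ≡ 257^2 = 66049 ≡ 205 (mod 1829)
12^32 ≡ 205^2 = 42025 ≡ 1787 (mod 1829)
12^64 ≡ 1787^2 = 3193369 ≡ 1764 (mod 1829)
12^128 ≡ 1764^2 = 3111696 ≡ 567 (mod 1829)
12^256 ≡ 567^2 = 321489 ≡ 1414 (mod 1829)
457 = 256 + 128 + 64 + 8 + 1 in binary powers of 2.
So 12^457 ≡ 1414 · 567 · 1764 · 257 · 12 ≡ 1543 (mod 1829).
Squaring chain: 1543 → 1320; never reaches −1, so base 12 is a Miller–Rabin witness that 1829 is composite.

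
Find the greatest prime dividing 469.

469 = 7 · 67
67 is prime.
So 469 = 7 · 67; the largest prime factor is 67.

67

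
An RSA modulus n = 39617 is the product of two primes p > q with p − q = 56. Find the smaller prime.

Since p = q + 56, we have 39617 = q(q + 56), so q² + 56q − 39617 = 0.
Discriminant: 56² + 4·39617 = 3136 + 158468 = 161604; √161604 = 402.
q = (−56 + 402)/2 = 173, and p = q + 56 = 229.
Check: 173 · 229 = 39617.

173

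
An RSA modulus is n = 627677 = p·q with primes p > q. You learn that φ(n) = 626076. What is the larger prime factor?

φ(n) = (p−1)(q−1) = n − (p+q) + 1, so p + q = 627677 − 626076 + 1 = 1602.
p and q are the roots of t² − 1602t + 627677 = 0.
Discriminant: 1602² − 4·627677 = 2566404 − 2510708 = 55696; √55696 = 236.
q = (1602 − 236)/2 = 683, p = (1602 + 236)/2 = 919.
Check: 683 · 919 = 627677.

919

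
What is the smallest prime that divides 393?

393 is odd.
Digit sum 15, divisible by 3.

3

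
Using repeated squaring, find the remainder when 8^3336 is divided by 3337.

8^1 ≡ 8 (mod 3337)
8^2 ≡ 8^2 = 64 ≡ 64 (mod 3337)
8^4 ≡ 64^2 = 4096 ≡ 759 (mod 3337)
8^8 ≡ 759^2 = 576081 ≡ 2117 (mod 3337)
8^16 ≡ 2117^2 = 4481689 ≡ 98 (mod 3337)
8^32 ≡ 98^2 = 9604 ≡ 2930 (mod 3337)
8^64 ≡ 2930^2 = 8584900 ≡ 2136 (mod 3337)
8^128 ≡ 2136^2 = 4562496 ≡ 817 (mod 3337)
8^256 ≡ 817^2 = 667489 ≡ 89 (mod 3337)
8^512 ≡ 89^2 = 7921 ≡ 1247 (mod 3337)
8^1024 ≡ 1247^2 = 1555009 ≡ 3304 (mod 3337)
8^2048 ≡ 3304^2 = 10916416 ≡ 1089 (mod 3337)
3336 = 2048 + 1024 + 256 + 8 in binary powers of 2.
So 8^3336 ≡ 1089 · 3304 · 89 · 2117 ≡ 1935 (mod 3337).
Since 1935 ≠ 1, base 8 is a Fermat witness: 3337 is composite.

1935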